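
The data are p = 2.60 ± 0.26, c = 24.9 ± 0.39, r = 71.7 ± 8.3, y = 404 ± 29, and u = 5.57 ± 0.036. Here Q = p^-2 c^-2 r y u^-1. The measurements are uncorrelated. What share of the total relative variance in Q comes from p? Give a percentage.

67.1%

(δQ/Q)² = (-2·δp/p)² + (-2·δc/c)² + (1·δr/r)² + (1·δy/y)² + (-1·δu/u)²
  p term: (-2×0.100)² = 0.0400
  c term: (-2×0.0157)² = 0.000981
  r term: (1×0.116)² = 0.0134
  y term: (1×0.0718)² = 0.00515
  u term: (-1×0.00646)² = 4.18e-05
Total = 0.0596. Share from p = 0.0400/0.0596 = 0.671.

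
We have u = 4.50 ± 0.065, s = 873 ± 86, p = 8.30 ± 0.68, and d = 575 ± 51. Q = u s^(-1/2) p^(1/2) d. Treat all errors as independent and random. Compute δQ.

Q is a product of powers, so relative uncertainties combine in quadrature:
  (1·δu/u)² = (1×0.0144)² = 0.000209;  (−½·δs/s)² = (-0.5×0.0985)² = 0.00243;  (½·δp/p)² = (0.5×0.0819)² = 0.00168;  (1·δd/d)² = (1×0.0887)² = 0.00787
δQ/Q = √(0.0122) = 0.110
Q = 252, so δQ = 0.110 × 252 = 27.8.

27.8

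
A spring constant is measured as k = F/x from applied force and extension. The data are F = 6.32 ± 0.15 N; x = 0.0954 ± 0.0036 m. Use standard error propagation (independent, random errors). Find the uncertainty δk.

2.95 N/m

For a monomial k ∝ F, x^-1, fractional errors add in quadrature:
  (1·δF/F)² = (1×0.0237)² = 0.000563;  (-1·δx/x)² = (-1×0.0377)² = 0.00142
δk/k = √(0.00199) = 0.0446
k = 66.2 N/m, so δk = 0.0446 × 66.2 = 2.95 N/m.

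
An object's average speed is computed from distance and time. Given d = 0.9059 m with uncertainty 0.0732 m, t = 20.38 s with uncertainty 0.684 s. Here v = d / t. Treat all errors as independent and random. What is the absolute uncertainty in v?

0.00389 m/s

Products/powers → add relative errors in quadrature, weighted by exponent:
  (1·δd/d)² = (1×0.0808)² = 0.00653;  (-1·δt/t)² = (-1×0.0336)² = 0.00113
δv/v = √(0.00766) = 0.0875
v = 0.04445 m/s, so δv = 0.0875 × 0.04445 = 0.00389 m/s.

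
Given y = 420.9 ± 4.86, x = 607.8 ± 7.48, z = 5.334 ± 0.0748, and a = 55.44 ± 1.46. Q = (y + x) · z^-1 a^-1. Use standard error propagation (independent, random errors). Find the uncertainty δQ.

Let u = y + x = 1029. δu = √(δy² + δx²) = √(23.6 + 56.0) = 8.92, so δu/u = 0.00867.
Q is then a monomial in u, z, a:
δQ/Q = √((δu/u)² + (-1·δz/z)² + (-1·δa/a)²) = √(7.52e-05 + 0.000197 + 0.000694) = 0.0311
Q = 3.479, so δQ = 0.0311 × 3.479 = 0.108.

0.108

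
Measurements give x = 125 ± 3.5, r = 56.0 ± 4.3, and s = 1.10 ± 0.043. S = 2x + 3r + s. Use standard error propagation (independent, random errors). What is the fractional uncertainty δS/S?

0.0350

For a sum/difference, combine absolute errors in quadrature:
  (2·δx)² = 49.0;  (3·δr)² = 166;  (δs)² = 0.00185
δS = √(215) = 14.7
S = 419, so δS/S = 14.7/419 = 0.0350.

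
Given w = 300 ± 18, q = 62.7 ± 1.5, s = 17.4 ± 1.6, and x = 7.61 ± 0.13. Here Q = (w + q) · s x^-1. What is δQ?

87.9

Let u = w + q = 363. δu = √(δw² + δq²) = √(324 + 2.25) = 18.1, so δu/u = 0.0498.
Q is then a monomial in u, s, x:
δQ/Q = √((δu/u)² + (1·δs/s)² + (-1·δx/x)²) = √(0.00248 + 0.00846 + 0.000292) = 0.106
Q = 829, so δQ = 0.106 × 829 = 87.9.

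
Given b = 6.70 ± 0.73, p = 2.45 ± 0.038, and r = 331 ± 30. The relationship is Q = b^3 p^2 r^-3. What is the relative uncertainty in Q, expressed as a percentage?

Each factor contributes (exponent × relative error)² to (δQ/Q)²:
  (3·δb/b)² = (3×0.109)² = 0.107;  (2·δp/p)² = (2×0.0155)² = 0.000962;  (-3·δr/r)² = (-3×0.0906)² = 0.0739
δQ/Q = √(0.182) = 0.426

42.6%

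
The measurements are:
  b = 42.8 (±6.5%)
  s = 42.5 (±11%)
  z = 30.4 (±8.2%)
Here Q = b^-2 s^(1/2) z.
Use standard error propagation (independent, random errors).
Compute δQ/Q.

For a monomial Q ∝ b^-2, s^(1/2), z, fractional errors add in quadrature:
  (-2·δb/b)² = (-2×0.0650)² = 0.0169;  (½·δs/s)² = (0.5×0.110)² = 0.00302;  (1·δz/z)² = (1×0.0820)² = 0.00672
δQ/Q = √(0.0266) = 0.163

0.163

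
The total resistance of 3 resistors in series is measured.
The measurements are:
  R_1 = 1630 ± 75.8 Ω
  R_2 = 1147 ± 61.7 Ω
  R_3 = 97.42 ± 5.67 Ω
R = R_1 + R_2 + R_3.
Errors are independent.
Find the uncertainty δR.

97.9 Ω

Each term contributes (cᵢ δxᵢ)² to (δR)²:
  (δR_1)² = 5750;  (δR_2)² = 3810;  (δR_3)² = 32.1
δR = √(9580) = 97.9 Ω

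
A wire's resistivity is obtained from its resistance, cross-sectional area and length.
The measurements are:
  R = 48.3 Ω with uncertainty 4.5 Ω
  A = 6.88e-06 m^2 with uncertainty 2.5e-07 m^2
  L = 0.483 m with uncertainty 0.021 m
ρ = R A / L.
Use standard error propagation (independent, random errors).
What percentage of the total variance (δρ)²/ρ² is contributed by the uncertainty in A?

11.1%

(δρ/ρ)² = (1·δR/R)² + (1·δA/A)² + (-1·δL/L)²
  R term: (1×0.0932)² = 0.00868
  A term: (1×0.0363)² = 0.00132
  L term: (-1×0.0435)² = 0.00189
Total = 0.0119. Share from A = 0.00132/0.0119 = 0.111.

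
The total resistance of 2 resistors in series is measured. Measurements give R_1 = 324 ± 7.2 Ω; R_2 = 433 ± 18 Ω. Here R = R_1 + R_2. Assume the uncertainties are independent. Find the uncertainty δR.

Sums and differences: (δR)² = Σ (cᵢ δxᵢ)².
  (δR_1)² = 51.8;  (δR_2)² = 324
δR = √(376) = 19.4 Ω

19.4 Ω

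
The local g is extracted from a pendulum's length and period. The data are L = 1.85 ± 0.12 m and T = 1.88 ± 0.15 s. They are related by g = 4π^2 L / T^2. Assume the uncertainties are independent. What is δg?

3.56 m/s^2

Since g is a product/quotient, work with relative uncertainties:
  (1·δL/L)² = (1×0.0649)² = 0.00421;  (-2·δT/T)² = (-2×0.0798)² = 0.0255
δg/g = √(0.0297) = 0.172
g = 20.7 m/s^2, so δg = 0.172 × 20.7 = 3.56 m/s^2.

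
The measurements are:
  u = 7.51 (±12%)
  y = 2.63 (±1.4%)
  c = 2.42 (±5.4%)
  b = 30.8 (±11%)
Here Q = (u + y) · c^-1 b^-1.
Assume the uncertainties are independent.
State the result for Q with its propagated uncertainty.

0.136 ± 0.0206

Let w = u + y = 10.1. δw = √(δu² + δy²) = √(0.812 + 0.00136) = 0.902, so δw/w = 0.0889.
Q is then a monomial in w, c, b:
δQ/Q = √((δw/w)² + (-1·δc/c)² + (-1·δb/b)²) = √(0.00791 + 0.00292 + 0.0121) = 0.151
Q = 0.136, so δQ = 0.151 × 0.136 = 0.0206.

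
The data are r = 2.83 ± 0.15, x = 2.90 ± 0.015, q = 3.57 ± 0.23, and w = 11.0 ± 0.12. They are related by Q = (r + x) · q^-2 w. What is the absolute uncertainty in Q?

Let u = r + x = 5.73. δu = √(δr² + δx²) = √(0.0225 + 0.000225) = 0.151, so δu/u = 0.0263.
Q is then a monomial in u, q, w:
δQ/Q = √((δu/u)² + (-2·δq/q)² + (1·δw/w)²) = √(0.000692 + 0.0166 + 0.000119) = 0.132
Q = 4.95, so δQ = 0.132 × 4.95 = 0.653.

0.653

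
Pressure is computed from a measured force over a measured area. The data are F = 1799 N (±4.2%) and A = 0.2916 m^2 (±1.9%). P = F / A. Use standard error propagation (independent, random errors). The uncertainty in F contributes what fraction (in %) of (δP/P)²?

83.0%

(δP/P)² = (1·δF/F)² + (-1·δA/A)²
  F term: (1×0.0420)² = 0.00176
  A term: (-1×0.0190)² = 0.000361
Total = 0.00213. Share from F = 0.00176/0.00213 = 0.830.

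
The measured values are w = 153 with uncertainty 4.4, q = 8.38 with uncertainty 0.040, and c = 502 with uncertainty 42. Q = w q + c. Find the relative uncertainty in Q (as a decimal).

0.0315

Let p = w·q = 1280. δp/p = √((1·δw/w)² + (1·δq/q)²) = √(0.000827 + 2.28e-05) = 0.0292, so δp = 37.4.
Q = p + c: δQ = √(δp² + δc²) = √(1400 + 1760) = 56.2
Q = 1780, so δQ/Q = 56.2/1780 = 0.0315.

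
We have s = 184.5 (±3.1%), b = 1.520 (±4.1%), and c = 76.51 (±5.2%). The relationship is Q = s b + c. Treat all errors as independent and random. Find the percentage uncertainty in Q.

Let p = s·b = 280.4. δp/p = √((1·δs/s)² + (1·δb/b)²) = √(0.000961 + 0.00168) = 0.0514, so δp = 14.4.
Q = p + c: δQ = √(δp² + δc²) = √(208 + 15.8) = 15.0
Q = 356.9, so δQ/Q = 15.0/356.9 = 0.0419.

4.19%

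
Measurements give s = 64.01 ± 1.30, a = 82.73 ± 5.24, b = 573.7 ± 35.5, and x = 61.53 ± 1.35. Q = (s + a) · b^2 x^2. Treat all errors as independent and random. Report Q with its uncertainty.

Let u = s + a = 146.7. δu = √(δs² + δa²) = √(1.69 + 27.5) = 5.40, so δu/u = 0.0368.
Q is then a monomial in u, b, x:
δQ/Q = √((δu/u)² + (2·δb/b)² + (2·δx/x)²) = √(0.00135 + 0.0153 + 0.00193) = 0.136
Q = 1.828e+11, so δQ = 0.136 × 1.828e+11 = 2.49e+10.

(1.828 ± 0.249) × 10^11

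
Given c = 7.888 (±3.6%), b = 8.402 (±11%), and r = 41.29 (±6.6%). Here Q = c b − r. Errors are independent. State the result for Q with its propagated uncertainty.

24.98 ± 8.14

Let p = c·b = 66.27. δp/p = √((1·δc/c)² + (1·δb/b)²) = √(0.00130 + 0.0121) = 0.116, so δp = 7.67.
Q = p − r: δQ = √(δp² + δr²) = √(58.8 + 7.43) = 8.14
Q = 24.98.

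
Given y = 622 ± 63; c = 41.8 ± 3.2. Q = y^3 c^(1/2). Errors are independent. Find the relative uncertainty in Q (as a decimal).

0.306

Q is a product of powers, so relative uncertainties combine in quadrature:
  (3·δy/y)² = (3×0.101)² = 0.0923;  (½·δc/c)² = (0.5×0.0766)² = 0.00147
δQ/Q = √(0.0938) = 0.306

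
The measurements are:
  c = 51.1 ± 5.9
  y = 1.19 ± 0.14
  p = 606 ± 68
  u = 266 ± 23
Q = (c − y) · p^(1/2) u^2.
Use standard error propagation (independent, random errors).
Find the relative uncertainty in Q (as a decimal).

0.217

Let w = c − y = 49.9. δw = √(δc² + δy²) = √(34.8 + 0.0196) = 5.90, so δw/w = 0.118.
Q is then a monomial in w, p, u:
δQ/Q = √((δw/w)² + (½·δp/p)² + (2·δu/u)²) = √(0.0140 + 0.00315 + 0.0299) = 0.217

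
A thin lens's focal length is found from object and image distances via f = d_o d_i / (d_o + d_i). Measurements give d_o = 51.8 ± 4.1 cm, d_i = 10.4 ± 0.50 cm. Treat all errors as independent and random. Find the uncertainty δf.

0.365 cm

∂f/∂d_o = (d_i/(d_o+d_i))² = 0.0280;  ∂f/∂d_i = (d_o/(d_o+d_i))² = 0.694
δf = √((∂f/∂d_o · δd_o)² + (∂f/∂d_i · δd_i)²) = √(0.0131 + 0.120) = 0.365 cm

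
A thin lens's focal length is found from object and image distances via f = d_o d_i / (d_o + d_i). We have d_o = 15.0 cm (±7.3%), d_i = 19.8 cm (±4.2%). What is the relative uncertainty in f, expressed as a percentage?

4.53%

∂f/∂d_o = (d_i/(d_o+d_i))² = 0.324;  ∂f/∂d_i = (d_o/(d_o+d_i))² = 0.186
δf = √((∂f/∂d_o · δd_o)² + (∂f/∂d_i · δd_i)²) = √(0.126 + 0.0239) = 0.387 cm
f = 8.53 cm, so δf/f = 0.387/8.53 = 0.0453.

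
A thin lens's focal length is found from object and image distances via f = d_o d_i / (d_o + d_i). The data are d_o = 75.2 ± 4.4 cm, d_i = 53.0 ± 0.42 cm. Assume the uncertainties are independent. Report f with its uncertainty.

31.1 ± 0.766 cm

∂f/∂d_o = (d_i/(d_o+d_i))² = 0.171;  ∂f/∂d_i = (d_o/(d_o+d_i))² = 0.344
δf = √((∂f/∂d_o · δd_o)² + (∂f/∂d_i · δd_i)²) = √(0.566 + 0.0209) = 0.766 cm
f = 31.1 cm.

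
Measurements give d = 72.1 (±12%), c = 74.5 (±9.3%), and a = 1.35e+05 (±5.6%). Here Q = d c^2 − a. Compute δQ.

Let p = d·c^2 = 4e+05. δp/p = √((1·δd/d)² + (2·δc/c)²) = √(0.0144 + 0.0346) = 0.221, so δp = 88600.
Q = p − a: δQ = √(δp² + δa²) = √(7.85e+09 + 5.72e+07) = 88900

88900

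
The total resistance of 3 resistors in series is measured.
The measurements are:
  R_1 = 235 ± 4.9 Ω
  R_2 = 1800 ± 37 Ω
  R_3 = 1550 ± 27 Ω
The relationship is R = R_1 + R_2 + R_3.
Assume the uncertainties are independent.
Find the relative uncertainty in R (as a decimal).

0.0128

Each term contributes (cᵢ δxᵢ)² to (δR)²:
  (δR_1)² = 24.0;  (δR_2)² = 1370;  (δR_3)² = 729
δR = √(2120) = 46.1 Ω
R = 3580 Ω, so δR/R = 46.1/3580 = 0.0128.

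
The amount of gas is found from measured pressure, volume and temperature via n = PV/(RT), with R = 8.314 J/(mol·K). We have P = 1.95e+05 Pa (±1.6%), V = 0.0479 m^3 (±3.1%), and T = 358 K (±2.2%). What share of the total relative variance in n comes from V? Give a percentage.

(δn/n)² = (1·δP/P)² + (1·δV/V)² + (-1·δT/T)²
  P term: (1×0.0160)² = 0.000256
  V term: (1×0.0310)² = 0.000961
  T term: (-1×0.0220)² = 0.000484
Total = 0.00170. Share from V = 0.000961/0.00170 = 0.565.

56.5%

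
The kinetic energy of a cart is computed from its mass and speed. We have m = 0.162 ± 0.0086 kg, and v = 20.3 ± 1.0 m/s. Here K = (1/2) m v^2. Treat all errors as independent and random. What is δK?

3.74 J

For a monomial K ∝ m, v^2, fractional errors add in quadrature:
  (1·δm/m)² = (1×0.0531)² = 0.00282;  (2·δv/v)² = (2×0.0493)² = 0.00971
δK/K = √(0.0125) = 0.112
K = 33.4 J, so δK = 0.112 × 33.4 = 3.74 J.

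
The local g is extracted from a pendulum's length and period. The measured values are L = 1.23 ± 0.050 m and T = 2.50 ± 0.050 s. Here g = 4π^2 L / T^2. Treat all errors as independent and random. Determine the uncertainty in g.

Products/powers → add relative errors in quadrature, weighted by exponent:
  (1·δL/L)² = (1×0.0407)² = 0.00165;  (-2·δT/T)² = (-2×0.0200)² = 0.00160
δg/g = √(0.00325) = 0.0570
g = 7.77 m/s^2, so δg = 0.0570 × 7.77 = 0.443 m/s^2.

0.443 m/s^2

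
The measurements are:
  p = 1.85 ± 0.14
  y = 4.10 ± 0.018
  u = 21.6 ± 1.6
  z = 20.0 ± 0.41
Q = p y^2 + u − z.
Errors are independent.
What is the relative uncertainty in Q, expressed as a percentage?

8.83%

Let w = p·y^2 = 31.1. δw/w = √((1·δp/p)² + (2·δy/y)²) = √(0.00573 + 7.71e-05) = 0.0762, so δw = 2.37.
Q = w + u − z: δQ = √(δw² + δu² + δz²) = √(5.61 + 2.56 + 0.168) = 2.89
Q = 32.7, so δQ/Q = 2.89/32.7 = 0.0883.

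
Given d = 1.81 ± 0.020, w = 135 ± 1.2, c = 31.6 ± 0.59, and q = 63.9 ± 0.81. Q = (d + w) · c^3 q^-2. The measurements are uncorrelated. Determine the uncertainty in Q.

65.7

Let u = d + w = 137. δu = √(δd² + δw²) = √(0.000400 + 1.44) = 1.20, so δu/u = 0.00877.
Q is then a monomial in u, c, q:
δQ/Q = √((δu/u)² + (3·δc/c)² + (-2·δq/q)²) = √(7.7e-05 + 0.00314 + 0.000643) = 0.0621
Q = 1060, so δQ = 0.0621 × 1060 = 65.7.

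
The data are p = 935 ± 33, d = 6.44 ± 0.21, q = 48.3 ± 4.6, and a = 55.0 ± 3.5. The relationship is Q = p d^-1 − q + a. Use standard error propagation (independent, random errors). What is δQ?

Let w = p·d^-1 = 145. δw/w = √((1·δp/p)² + (-1·δd/d)²) = √(0.00125 + 0.00106) = 0.0481, so δw = 6.98.
Q = w − q + a: δQ = √(δw² + δq² + δa²) = √(48.7 + 21.2 + 12.2) = 9.06

9.06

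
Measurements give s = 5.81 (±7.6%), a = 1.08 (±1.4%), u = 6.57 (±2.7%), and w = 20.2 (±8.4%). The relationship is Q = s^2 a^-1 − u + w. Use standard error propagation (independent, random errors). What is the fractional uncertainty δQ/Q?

Let p = s^2·a^-1 = 31.3. δp/p = √((2·δs/s)² + (-1·δa/a)²) = √(0.0231 + 0.000196) = 0.153, so δp = 4.77.
Q = p − u + w: δQ = √(δp² + δu² + δw²) = √(22.8 + 0.0315 + 2.88) = 5.07
Q = 44.9, so δQ/Q = 5.07/44.9 = 0.113.

0.113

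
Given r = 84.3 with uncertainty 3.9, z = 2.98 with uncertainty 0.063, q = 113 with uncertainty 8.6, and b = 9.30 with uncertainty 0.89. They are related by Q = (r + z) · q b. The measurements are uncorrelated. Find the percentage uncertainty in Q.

13.0%

Let u = r + z = 87.3. δu = √(δr² + δz²) = √(15.2 + 0.00397) = 3.90, so δu/u = 0.0447.
Q is then a monomial in u, q, b:
δQ/Q = √((δu/u)² + (1·δq/q)² + (1·δb/b)²) = √(0.00200 + 0.00579 + 0.00916) = 0.130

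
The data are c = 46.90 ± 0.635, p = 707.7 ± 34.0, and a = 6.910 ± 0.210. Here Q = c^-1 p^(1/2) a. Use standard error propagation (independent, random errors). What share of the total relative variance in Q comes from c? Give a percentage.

10.9%

(δQ/Q)² = (-1·δc/c)² + (½·δp/p)² + (1·δa/a)²
  c term: (-1×0.0135)² = 0.000183
  p term: (0.5×0.0480)² = 0.000577
  a term: (1×0.0304)² = 0.000924
Total = 0.00168. Share from c = 0.000183/0.00168 = 0.109.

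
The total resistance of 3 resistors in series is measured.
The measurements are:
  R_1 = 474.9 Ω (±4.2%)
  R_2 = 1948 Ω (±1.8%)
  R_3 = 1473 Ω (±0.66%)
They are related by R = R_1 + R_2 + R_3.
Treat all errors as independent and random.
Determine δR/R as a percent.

Each term contributes (cᵢ δxᵢ)² to (δR)²:
  (δR_1)² = 398;  (δR_2)² = 1230;  (δR_3)² = 94.5
δR = √(1720) = 41.5 Ω
R = 3896 Ω, so δR/R = 41.5/3896 = 0.0107.

1.07%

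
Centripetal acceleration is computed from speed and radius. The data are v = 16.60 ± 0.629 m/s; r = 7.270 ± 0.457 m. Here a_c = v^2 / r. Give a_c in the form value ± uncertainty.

a_c is a product of powers, so relative uncertainties combine in quadrature:
  (2·δv/v)² = (2×0.0379)² = 0.00574;  (-1·δr/r)² = (-1×0.0629)² = 0.00395
δa_c/a_c = √(0.00969) = 0.0985
a_c = 37.90 m/s^2, so δa_c = 0.0985 × 37.90 = 3.73 m/s^2.

37.90 ± 3.73 m/s^2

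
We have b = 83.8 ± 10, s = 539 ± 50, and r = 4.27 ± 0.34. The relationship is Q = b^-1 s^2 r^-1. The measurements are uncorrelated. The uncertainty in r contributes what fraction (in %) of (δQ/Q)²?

11.5%

(δQ/Q)² = (-1·δb/b)² + (2·δs/s)² + (-1·δr/r)²
  b term: (-1×0.119)² = 0.0142
  s term: (2×0.0928)² = 0.0344
  r term: (-1×0.0796)² = 0.00634
Total = 0.0550. Share from r = 0.00634/0.0550 = 0.115.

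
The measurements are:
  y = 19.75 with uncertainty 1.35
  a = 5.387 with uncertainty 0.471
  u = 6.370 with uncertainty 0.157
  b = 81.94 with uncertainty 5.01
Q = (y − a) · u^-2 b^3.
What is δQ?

41800

Let w = y − a = 14.36. δw = √(δy² + δa²) = √(1.82 + 0.222) = 1.43, so δw/w = 0.0995.
Q is then a monomial in w, u, b:
δQ/Q = √((δw/w)² + (-2·δu/u)² + (3·δb/b)²) = √(0.00991 + 0.00243 + 0.0336) = 0.214
Q = 194700, so δQ = 0.214 × 194700 = 41800.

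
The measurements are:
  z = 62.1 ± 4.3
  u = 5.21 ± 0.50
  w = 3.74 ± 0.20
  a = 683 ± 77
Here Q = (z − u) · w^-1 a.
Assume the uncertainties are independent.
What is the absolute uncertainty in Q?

1520

Let h = z − u = 56.9. δh = √(δz² + δu²) = √(18.5 + 0.250) = 4.33, so δh/h = 0.0761.
Q is then a monomial in h, w, a:
δQ/Q = √((δh/h)² + (-1·δw/w)² + (1·δa/a)²) = √(0.00579 + 0.00286 + 0.0127) = 0.146
Q = 10400, so δQ = 0.146 × 10400 = 1520.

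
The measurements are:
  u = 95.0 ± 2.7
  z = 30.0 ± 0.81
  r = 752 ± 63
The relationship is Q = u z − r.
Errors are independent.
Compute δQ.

Let p = u·z = 2850. δp/p = √((1·δu/u)² + (1·δz/z)²) = √(0.000808 + 0.000729) = 0.0392, so δp = 112.
Q = p − r: δQ = √(δp² + δr²) = √(12500 + 3970) = 128

128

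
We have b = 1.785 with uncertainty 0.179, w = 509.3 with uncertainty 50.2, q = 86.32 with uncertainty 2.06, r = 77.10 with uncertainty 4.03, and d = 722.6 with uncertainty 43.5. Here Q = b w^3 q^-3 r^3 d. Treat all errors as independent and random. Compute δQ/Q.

For a monomial Q ∝ b, w^3, q^-3, r^3, d, fractional errors add in quadrature:
  (1·δb/b)² = (1×0.100)² = 0.0101;  (3·δw/w)² = (3×0.0986)² = 0.0874;  (-3·δq/q)² = (-3×0.0239)² = 0.00513;  (3·δr/r)² = (3×0.0523)² = 0.0246;  (1·δd/d)² = (1×0.0602)² = 0.00362
δQ/Q = √(0.131) = 0.362

0.362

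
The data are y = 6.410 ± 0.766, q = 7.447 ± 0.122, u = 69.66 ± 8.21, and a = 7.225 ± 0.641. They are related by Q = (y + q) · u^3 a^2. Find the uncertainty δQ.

Let w = y + q = 13.86. δw = √(δy² + δq²) = √(0.587 + 0.0149) = 0.776, so δw/w = 0.0560.
Q is then a monomial in w, u, a:
δQ/Q = √((δw/w)² + (3·δu/u)² + (2·δa/a)²) = √(0.00313 + 0.125 + 0.0315) = 0.400
Q = 2.445e+08, so δQ = 0.400 × 2.445e+08 = 9.77e+07.

9.77e+07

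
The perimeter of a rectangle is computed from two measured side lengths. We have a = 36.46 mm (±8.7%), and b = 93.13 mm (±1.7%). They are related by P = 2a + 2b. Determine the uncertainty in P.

Absolute uncertainties add in quadrature for a linear combination:
  (2·δa)² = 40.2;  (2·δb)² = 10.0
δP = √(50.3) = 7.09 mm

7.09 mm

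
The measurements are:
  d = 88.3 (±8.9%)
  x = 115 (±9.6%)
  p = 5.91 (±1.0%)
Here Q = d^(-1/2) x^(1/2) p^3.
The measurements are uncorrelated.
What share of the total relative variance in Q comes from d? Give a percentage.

(δQ/Q)² = (−½·δd/d)² + (½·δx/x)² + (3·δp/p)²
  d term: (-0.5×0.0890)² = 0.00198
  x term: (0.5×0.0960)² = 0.00230
  p term: (3×0.0100)² = 0.000900
Total = 0.00518. Share from d = 0.00198/0.00518 = 0.382.

38.2%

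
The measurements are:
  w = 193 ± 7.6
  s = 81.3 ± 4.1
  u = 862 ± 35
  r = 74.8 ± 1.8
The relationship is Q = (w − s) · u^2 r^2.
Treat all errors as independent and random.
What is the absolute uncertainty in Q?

Let h = w − s = 112. δh = √(δw² + δs²) = √(57.8 + 16.8) = 8.64, so δh/h = 0.0773.
Q is then a monomial in h, u, r:
δQ/Q = √((δh/h)² + (2·δu/u)² + (2·δr/r)²) = √(0.00598 + 0.00659 + 0.00232) = 0.122
Q = 4.64e+11, so δQ = 0.122 × 4.64e+11 = 5.67e+10.

5.67e+10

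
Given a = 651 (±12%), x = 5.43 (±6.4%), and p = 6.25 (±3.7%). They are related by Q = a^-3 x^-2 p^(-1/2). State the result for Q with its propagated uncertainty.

(4.92 ± 1.88) × 10^-11

Each factor contributes (exponent × relative error)² to (δQ/Q)²:
  (-3·δa/a)² = (-3×0.120)² = 0.130;  (-2·δx/x)² = (-2×0.0640)² = 0.0164;  (−½·δp/p)² = (-0.5×0.0370)² = 0.000342
δQ/Q = √(0.146) = 0.383
Q = 4.92e-11, so δQ = 0.383 × 4.92e-11 = 1.88e-11.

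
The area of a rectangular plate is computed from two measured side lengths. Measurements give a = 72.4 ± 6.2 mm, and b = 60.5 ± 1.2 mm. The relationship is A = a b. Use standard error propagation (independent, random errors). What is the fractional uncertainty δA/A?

0.0879

For a monomial A ∝ a, b, fractional errors add in quadrature:
  (1·δa/a)² = (1×0.0856)² = 0.00733;  (1·δb/b)² = (1×0.0198)² = 0.000393
δA/A = √(0.00773) = 0.0879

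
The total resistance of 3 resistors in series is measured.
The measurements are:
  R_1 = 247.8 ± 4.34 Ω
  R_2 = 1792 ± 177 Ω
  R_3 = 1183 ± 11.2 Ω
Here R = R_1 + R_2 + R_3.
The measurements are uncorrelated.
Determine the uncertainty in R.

177 Ω

R is a linear combination, so absolute uncertainties add in quadrature:
  (δR_1)² = 18.8;  (δR_2)² = 31300;  (δR_3)² = 125
δR = √(31500) = 177 Ω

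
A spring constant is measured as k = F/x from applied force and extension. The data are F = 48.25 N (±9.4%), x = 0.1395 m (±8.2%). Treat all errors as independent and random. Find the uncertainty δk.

Since k is a product/quotient, work with relative uncertainties:
  (1·δF/F)² = (1×0.0940)² = 0.00884;  (-1·δx/x)² = (-1×0.0820)² = 0.00672
δk/k = √(0.0156) = 0.125
k = 345.9 N/m, so δk = 0.125 × 345.9 = 43.1 N/m.

43.1 N/m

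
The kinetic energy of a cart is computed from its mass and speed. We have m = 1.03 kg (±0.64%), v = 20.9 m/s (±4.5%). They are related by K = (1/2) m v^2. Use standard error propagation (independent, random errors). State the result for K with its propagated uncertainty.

225 ± 20.3 J

Products/powers → add relative errors in quadrature, weighted by exponent:
  (1·δm/m)² = (1×0.00640)² = 4.1e-05;  (2·δv/v)² = (2×0.0450)² = 0.00810
δK/K = √(0.00814) = 0.0902
K = 225 J, so δK = 0.0902 × 225 = 20.3 J.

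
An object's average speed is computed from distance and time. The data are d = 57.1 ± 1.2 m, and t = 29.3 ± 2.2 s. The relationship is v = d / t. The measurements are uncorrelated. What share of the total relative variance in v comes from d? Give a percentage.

(δv/v)² = (1·δd/d)² + (-1·δt/t)²
  d term: (1×0.0210)² = 0.000442
  t term: (-1×0.0751)² = 0.00564
Total = 0.00608. Share from d = 0.000442/0.00608 = 0.0726.

7.26%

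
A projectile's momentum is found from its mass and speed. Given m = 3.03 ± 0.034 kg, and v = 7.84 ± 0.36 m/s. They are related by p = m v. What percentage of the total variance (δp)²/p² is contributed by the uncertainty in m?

(δp/p)² = (1·δm/m)² + (1·δv/v)²
  m term: (1×0.0112)² = 0.000126
  v term: (1×0.0459)² = 0.00211
Total = 0.00223. Share from m = 0.000126/0.00223 = 0.0564.

5.64%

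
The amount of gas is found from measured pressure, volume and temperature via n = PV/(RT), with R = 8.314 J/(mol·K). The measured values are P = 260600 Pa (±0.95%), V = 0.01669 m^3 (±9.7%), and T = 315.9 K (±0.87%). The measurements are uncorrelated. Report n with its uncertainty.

1.656 ± 0.162 mol

Since n is a product/quotient, work with relative uncertainties:
  (1·δP/P)² = (1×0.00950)² = 9.02e-05;  (1·δV/V)² = (1×0.0970)² = 0.00941;  (-1·δT/T)² = (-1×0.00870)² = 7.57e-05
δn/n = √(0.00957) = 0.0979
n = 1.656 mol, so δn = 0.0979 × 1.656 = 0.162 mol.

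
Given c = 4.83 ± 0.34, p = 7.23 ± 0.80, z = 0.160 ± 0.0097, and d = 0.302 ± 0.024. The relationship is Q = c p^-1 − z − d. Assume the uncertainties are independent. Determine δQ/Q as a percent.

Let w = c·p^-1 = 0.668. δw/w = √((1·δc/c)² + (-1·δp/p)²) = √(0.00496 + 0.0122) = 0.131, so δw = 0.0876.
Q = w − z − d: δQ = √(δw² + δz² + δd²) = √(0.00768 + 9.41e-05 + 0.000576) = 0.0914
Q = 0.206, so δQ/Q = 0.0914/0.206 = 0.443.

44.3%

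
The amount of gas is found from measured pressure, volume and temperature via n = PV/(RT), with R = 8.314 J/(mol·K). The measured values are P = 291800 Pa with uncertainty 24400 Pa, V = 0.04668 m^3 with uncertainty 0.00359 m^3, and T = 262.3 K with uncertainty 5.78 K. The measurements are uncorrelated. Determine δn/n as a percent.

Each factor contributes (exponent × relative error)² to (δn/n)²:
  (1·δP/P)² = (1×0.0836)² = 0.00699;  (1·δV/V)² = (1×0.0769)² = 0.00591;  (-1·δT/T)² = (-1×0.0220)² = 0.000486
δn/n = √(0.0134) = 0.116

11.6%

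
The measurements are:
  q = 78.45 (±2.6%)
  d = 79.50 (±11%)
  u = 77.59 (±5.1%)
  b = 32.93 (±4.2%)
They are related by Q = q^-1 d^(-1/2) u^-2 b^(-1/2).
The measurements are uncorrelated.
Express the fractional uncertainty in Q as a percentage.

12.1%

For a monomial Q ∝ q^-1, d^(-1/2), u^-2, b^(-1/2), fractional errors add in quadrature:
  (-1·δq/q)² = (-1×0.0260)² = 0.000676;  (−½·δd/d)² = (-0.5×0.110)² = 0.00302;  (-2·δu/u)² = (-2×0.0510)² = 0.0104;  (−½·δb/b)² = (-0.5×0.0420)² = 0.000441
δQ/Q = √(0.0145) = 0.121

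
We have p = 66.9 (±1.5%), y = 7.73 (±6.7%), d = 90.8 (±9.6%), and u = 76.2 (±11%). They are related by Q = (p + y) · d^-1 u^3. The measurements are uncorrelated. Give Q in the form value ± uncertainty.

(3.64 ± 1.25) × 10^5

Let w = p + y = 74.6. δw = √(δp² + δy²) = √(1.01 + 0.268) = 1.13, so δw/w = 0.0151.
Q is then a monomial in w, d, u:
δQ/Q = √((δw/w)² + (-1·δd/d)² + (3·δu/u)²) = √(0.000229 + 0.00922 + 0.109) = 0.344
Q = 3.64e+05, so δQ = 0.344 × 3.64e+05 = 1.25e+05.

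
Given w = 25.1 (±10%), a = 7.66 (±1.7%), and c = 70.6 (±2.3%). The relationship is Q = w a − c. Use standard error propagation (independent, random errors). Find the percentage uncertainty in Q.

16.1%

Let p = w·a = 192. δp/p = √((1·δw/w)² + (1·δa/a)²) = √(0.0100 + 0.000289) = 0.101, so δp = 19.5.
Q = p − c: δQ = √(δp² + δc²) = √(380 + 2.64) = 19.6
Q = 122, so δQ/Q = 19.6/122 = 0.161.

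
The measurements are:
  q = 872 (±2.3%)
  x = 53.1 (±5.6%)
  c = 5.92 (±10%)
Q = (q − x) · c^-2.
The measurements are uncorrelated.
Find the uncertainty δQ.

4.71

Let u = q − x = 819. δu = √(δq² + δx²) = √(402 + 8.84) = 20.3, so δu/u = 0.0248.
Q is then a monomial in u, c:
δQ/Q = √((δu/u)² + (-2·δc/c)²) = √(0.000613 + 0.0400) = 0.202
Q = 23.4, so δQ = 0.202 × 23.4 = 4.71.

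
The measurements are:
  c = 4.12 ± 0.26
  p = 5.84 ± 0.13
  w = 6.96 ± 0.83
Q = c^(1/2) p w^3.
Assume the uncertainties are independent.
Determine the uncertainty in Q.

Products/powers → add relative errors in quadrature, weighted by exponent:
  (½·δc/c)² = (0.5×0.0631)² = 0.000996;  (1·δp/p)² = (1×0.0223)² = 0.000496;  (3·δw/w)² = (3×0.119)² = 0.128
δQ/Q = √(0.129) = 0.360
Q = 4000, so δQ = 0.360 × 4000 = 1440.

1440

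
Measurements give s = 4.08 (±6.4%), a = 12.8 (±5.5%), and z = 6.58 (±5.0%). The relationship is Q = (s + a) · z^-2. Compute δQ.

Let u = s + a = 16.9. δu = √(δs² + δa²) = √(0.0682 + 0.496) = 0.751, so δu/u = 0.0445.
Q is then a monomial in u, z:
δQ/Q = √((δu/u)² + (-2·δz/z)²) = √(0.00198 + 0.0100) = 0.109
Q = 0.390, so δQ = 0.109 × 0.390 = 0.0427.

0.0427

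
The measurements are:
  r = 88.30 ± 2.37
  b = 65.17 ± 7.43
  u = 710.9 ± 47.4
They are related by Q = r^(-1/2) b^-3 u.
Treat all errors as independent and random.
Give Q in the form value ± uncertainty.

Products/powers → add relative errors in quadrature, weighted by exponent:
  (−½·δr/r)² = (-0.5×0.0268)² = 0.000180;  (-3·δb/b)² = (-3×0.114)² = 0.117;  (1·δu/u)² = (1×0.0667)² = 0.00445
δQ/Q = √(0.122) = 0.349
Q = 0.0002733, so δQ = 0.349 × 0.0002733 = 9.53e-05.

(2.733 ± 0.953) × 10^-4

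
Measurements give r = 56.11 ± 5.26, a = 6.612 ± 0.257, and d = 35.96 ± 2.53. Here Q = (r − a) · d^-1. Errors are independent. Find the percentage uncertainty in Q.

12.8%

Let u = r − a = 49.50. δu = √(δr² + δa²) = √(27.7 + 0.0660) = 5.27, so δu/u = 0.106.
Q is then a monomial in u, d:
δQ/Q = √((δu/u)² + (-1·δd/d)²) = √(0.0113 + 0.00495) = 0.128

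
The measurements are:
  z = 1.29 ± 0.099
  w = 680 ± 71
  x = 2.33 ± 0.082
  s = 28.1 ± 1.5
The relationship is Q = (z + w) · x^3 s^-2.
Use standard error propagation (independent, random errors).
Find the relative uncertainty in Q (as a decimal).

Let u = z + w = 681. δu = √(δz² + δw²) = √(0.00980 + 5040) = 71.0, so δu/u = 0.104.
Q is then a monomial in u, x, s:
δQ/Q = √((δu/u)² + (3·δx/x)² + (-2·δs/s)²) = √(0.0109 + 0.0111 + 0.0114) = 0.183

0.183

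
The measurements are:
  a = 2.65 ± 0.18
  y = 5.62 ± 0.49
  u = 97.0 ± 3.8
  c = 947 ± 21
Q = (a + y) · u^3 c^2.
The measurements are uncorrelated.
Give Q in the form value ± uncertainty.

(6.77 ± 0.952) × 10^12

Let w = a + y = 8.27. δw = √(δa² + δy²) = √(0.0324 + 0.240) = 0.522, so δw/w = 0.0631.
Q is then a monomial in w, u, c:
δQ/Q = √((δw/w)² + (3·δu/u)² + (2·δc/c)²) = √(0.00398 + 0.0138 + 0.00197) = 0.141
Q = 6.77e+12, so δQ = 0.141 × 6.77e+12 = 9.52e+11.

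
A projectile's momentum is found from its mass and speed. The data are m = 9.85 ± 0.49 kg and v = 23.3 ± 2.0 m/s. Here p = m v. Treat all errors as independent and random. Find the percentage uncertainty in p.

Relative error in a monomial: (δp/p)² = Σ (nᵢ · δxᵢ/xᵢ)².
  (1·δm/m)² = (1×0.0497)² = 0.00247;  (1·δv/v)² = (1×0.0858)² = 0.00737
δp/p = √(0.00984) = 0.0992

9.92%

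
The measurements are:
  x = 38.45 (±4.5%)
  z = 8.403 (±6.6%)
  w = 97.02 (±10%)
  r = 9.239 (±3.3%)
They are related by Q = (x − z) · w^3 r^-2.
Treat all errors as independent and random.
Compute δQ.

Let u = x − z = 30.05. δu = √(δx² + δz²) = √(2.99 + 0.308) = 1.82, so δu/u = 0.0605.
Q is then a monomial in u, w, r:
δQ/Q = √((δu/u)² + (3·δw/w)² + (-2·δr/r)²) = √(0.00366 + 0.0900 + 0.00436) = 0.313
Q = 321500, so δQ = 0.313 × 321500 = 1.01e+05.

1.01e+05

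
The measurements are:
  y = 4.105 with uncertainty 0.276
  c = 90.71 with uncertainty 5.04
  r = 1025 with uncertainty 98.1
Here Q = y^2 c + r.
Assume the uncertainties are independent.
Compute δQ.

Let p = y^2·c = 1529. δp/p = √((2·δy/y)² + (1·δc/c)²) = √(0.0181 + 0.00309) = 0.145, so δp = 222.
Q = p + r: δQ = √(δp² + δr²) = √(49500 + 9620) = 243

243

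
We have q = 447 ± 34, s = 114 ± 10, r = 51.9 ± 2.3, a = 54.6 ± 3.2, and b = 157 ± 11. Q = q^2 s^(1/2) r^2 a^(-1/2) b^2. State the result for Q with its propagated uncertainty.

(1.92 ± 0.443) × 10^13

Each factor contributes (exponent × relative error)² to (δQ/Q)²:
  (2·δq/q)² = (2×0.0761)² = 0.0231;  (½·δs/s)² = (0.5×0.0877)² = 0.00192;  (2·δr/r)² = (2×0.0443)² = 0.00786;  (−½·δa/a)² = (-0.5×0.0586)² = 0.000859;  (2·δb/b)² = (2×0.0701)² = 0.0196
δQ/Q = √(0.0534) = 0.231
Q = 1.92e+13, so δQ = 0.231 × 1.92e+13 = 4.43e+12.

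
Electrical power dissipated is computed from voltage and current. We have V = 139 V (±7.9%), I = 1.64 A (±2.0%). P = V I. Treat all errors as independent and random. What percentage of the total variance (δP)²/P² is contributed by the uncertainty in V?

94.0%

(δP/P)² = (1·δV/V)² + (1·δI/I)²
  V term: (1×0.0790)² = 0.00624
  I term: (1×0.0200)² = 0.000400
Total = 0.00664. Share from V = 0.00624/0.00664 = 0.940.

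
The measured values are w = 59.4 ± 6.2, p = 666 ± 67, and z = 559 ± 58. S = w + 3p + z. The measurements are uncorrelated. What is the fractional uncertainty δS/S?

Absolute uncertainties add in quadrature for a linear combination:
  (δw)² = 38.4;  (3·δp)² = 40400;  (δz)² = 3360
δS = √(43800) = 209
S = 2620, so δS/S = 209/2620 = 0.0800.

0.0800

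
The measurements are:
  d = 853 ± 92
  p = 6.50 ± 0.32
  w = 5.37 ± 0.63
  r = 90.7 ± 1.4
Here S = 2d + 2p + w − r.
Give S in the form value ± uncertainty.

S is a linear combination, so absolute uncertainties add in quadrature:
  (2·δd)² = 33900;  (2·δp)² = 0.410;  (δw)² = 0.397;  (δr)² = 1.96
δS = √(33900) = 184
S = 1630.

1630 ± 184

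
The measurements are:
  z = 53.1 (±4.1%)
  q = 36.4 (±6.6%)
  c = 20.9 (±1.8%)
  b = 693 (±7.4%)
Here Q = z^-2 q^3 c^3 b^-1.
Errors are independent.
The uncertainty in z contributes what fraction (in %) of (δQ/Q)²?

12.4%

(δQ/Q)² = (-2·δz/z)² + (3·δq/q)² + (3·δc/c)² + (-1·δb/b)²
  z term: (-2×0.0410)² = 0.00672
  q term: (3×0.0660)² = 0.0392
  c term: (3×0.0180)² = 0.00292
  b term: (-1×0.0740)² = 0.00548
Total = 0.0543. Share from z = 0.00672/0.0543 = 0.124.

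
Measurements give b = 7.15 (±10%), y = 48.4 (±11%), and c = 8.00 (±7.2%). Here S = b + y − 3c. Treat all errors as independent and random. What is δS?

For a sum/difference, combine absolute errors in quadrature:
  (δb)² = 0.511;  (δy)² = 28.3;  (3·δc)² = 2.99
δS = √(31.8) = 5.64

5.64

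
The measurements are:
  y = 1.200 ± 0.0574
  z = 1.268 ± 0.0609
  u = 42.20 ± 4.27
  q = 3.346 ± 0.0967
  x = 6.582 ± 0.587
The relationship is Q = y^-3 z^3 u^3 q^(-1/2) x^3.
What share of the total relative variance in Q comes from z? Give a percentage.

(δQ/Q)² = (-3·δy/y)² + (3·δz/z)² + (3·δu/u)² + (−½·δq/q)² + (3·δx/x)²
  y term: (-3×0.0478)² = 0.0206
  z term: (3×0.0480)² = 0.0208
  u term: (3×0.101)² = 0.0921
  q term: (-0.5×0.0289)² = 0.000209
  x term: (3×0.0892)² = 0.0716
Total = 0.205. Share from z = 0.0208/0.205 = 0.101.

10.1%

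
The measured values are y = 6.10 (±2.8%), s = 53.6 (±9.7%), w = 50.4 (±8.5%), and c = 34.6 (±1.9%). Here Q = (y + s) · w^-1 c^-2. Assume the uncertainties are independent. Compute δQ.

Let u = y + s = 59.7. δu = √(δy² + δs²) = √(0.0292 + 27.0) = 5.20, so δu/u = 0.0871.
Q is then a monomial in u, w, c:
δQ/Q = √((δu/u)² + (-1·δw/w)² + (-2·δc/c)²) = √(0.00759 + 0.00722 + 0.00144) = 0.128
Q = 0.000989, so δQ = 0.128 × 0.000989 = 0.000126.

0.000126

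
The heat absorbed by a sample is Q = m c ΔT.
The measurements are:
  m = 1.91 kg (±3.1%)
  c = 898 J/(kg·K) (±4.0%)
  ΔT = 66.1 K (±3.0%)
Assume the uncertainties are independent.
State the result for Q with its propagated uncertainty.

(1.13 ± 0.0667) × 10^5 J

Since Q is a product/quotient, work with relative uncertainties:
  (1·δm/m)² = (1×0.0310)² = 0.000961;  (1·δc/c)² = (1×0.0400)² = 0.00160;  (1·δΔT/ΔT)² = (1×0.0300)² = 0.000900
δQ/Q = √(0.00346) = 0.0588
Q = 1.13e+05 J, so δQ = 0.0588 × 1.13e+05 = 6670 J.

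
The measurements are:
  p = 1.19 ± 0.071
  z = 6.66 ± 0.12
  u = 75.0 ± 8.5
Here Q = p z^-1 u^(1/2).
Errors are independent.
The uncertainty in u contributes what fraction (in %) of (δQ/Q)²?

45.3%

(δQ/Q)² = (1·δp/p)² + (-1·δz/z)² + (½·δu/u)²
  p term: (1×0.0597)² = 0.00356
  z term: (-1×0.0180)² = 0.000325
  u term: (0.5×0.113)² = 0.00321
Total = 0.00710. Share from u = 0.00321/0.00710 = 0.453.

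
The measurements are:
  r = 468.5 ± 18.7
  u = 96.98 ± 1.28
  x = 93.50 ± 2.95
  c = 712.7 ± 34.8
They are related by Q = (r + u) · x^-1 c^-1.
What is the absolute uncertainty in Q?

0.000568

Let w = r + u = 565.5. δw = √(δr² + δu²) = √(350 + 1.64) = 18.7, so δw/w = 0.0331.
Q is then a monomial in w, x, c:
δQ/Q = √((δw/w)² + (-1·δx/x)² + (-1·δc/c)²) = √(0.00110 + 0.000995 + 0.00238) = 0.0669
Q = 0.008486, so δQ = 0.0669 × 0.008486 = 0.000568.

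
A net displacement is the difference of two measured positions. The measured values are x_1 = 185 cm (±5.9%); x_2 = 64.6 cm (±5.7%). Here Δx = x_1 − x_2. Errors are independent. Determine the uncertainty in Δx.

Absolute uncertainties add in quadrature for a linear combination:
  (δx_1)² = 119;  (δx_2)² = 13.6
δΔx = √(133) = 11.5 cm

11.5 cm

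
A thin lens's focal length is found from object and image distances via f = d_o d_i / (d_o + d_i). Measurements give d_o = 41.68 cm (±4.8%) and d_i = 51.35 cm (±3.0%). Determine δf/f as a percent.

∂f/∂d_o = (d_i/(d_o+d_i))² = 0.305;  ∂f/∂d_i = (d_o/(d_o+d_i))² = 0.201
δf = √((∂f/∂d_o · δd_o)² + (∂f/∂d_i · δd_i)²) = √(0.372 + 0.0956) = 0.683 cm
f = 23.01 cm, so δf/f = 0.683/23.01 = 0.0297.

2.97%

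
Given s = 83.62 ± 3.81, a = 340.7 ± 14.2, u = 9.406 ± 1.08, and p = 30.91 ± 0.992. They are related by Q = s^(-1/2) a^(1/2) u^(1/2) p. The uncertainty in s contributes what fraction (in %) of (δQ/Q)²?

9.83%

(δQ/Q)² = (−½·δs/s)² + (½·δa/a)² + (½·δu/u)² + (1·δp/p)²
  s term: (-0.5×0.0456)² = 0.000519
  a term: (0.5×0.0417)² = 0.000434
  u term: (0.5×0.115)² = 0.00330
  p term: (1×0.0321)² = 0.00103
Total = 0.00528. Share from s = 0.000519/0.00528 = 0.0983.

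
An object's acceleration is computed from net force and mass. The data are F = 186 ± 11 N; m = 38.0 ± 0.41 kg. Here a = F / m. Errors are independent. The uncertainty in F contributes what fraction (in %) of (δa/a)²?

(δa/a)² = (1·δF/F)² + (-1·δm/m)²
  F term: (1×0.0591)² = 0.00350
  m term: (-1×0.0108)² = 0.000116
Total = 0.00361. Share from F = 0.00350/0.00361 = 0.968.

96.8%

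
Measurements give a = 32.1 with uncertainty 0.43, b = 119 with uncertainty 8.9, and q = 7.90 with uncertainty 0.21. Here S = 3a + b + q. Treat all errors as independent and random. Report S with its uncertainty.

S is a linear combination, so absolute uncertainties add in quadrature:
  (3·δa)² = 1.66;  (δb)² = 79.2;  (δq)² = 0.0441
δS = √(80.9) = 9.00
S = 223.

223 ± 9.00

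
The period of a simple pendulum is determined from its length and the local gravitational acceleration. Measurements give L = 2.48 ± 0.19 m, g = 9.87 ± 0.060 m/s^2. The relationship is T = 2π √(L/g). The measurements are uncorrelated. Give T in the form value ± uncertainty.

Each factor contributes (exponent × relative error)² to (δT/T)²:
  (½·δL/L)² = (0.5×0.0766)² = 0.00147;  (−½·δg/g)² = (-0.5×0.00608)² = 9.24e-06
δT/T = √(0.00148) = 0.0384
T = 3.15 s, so δT = 0.0384 × 3.15 = 0.121 s.

3.15 ± 0.121 s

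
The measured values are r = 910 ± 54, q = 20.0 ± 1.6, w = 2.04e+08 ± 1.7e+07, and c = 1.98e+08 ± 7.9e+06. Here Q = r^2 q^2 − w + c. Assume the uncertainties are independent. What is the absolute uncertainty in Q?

6.86e+07

Let p = r^2·q^2 = 3.31e+08. δp/p = √((2·δr/r)² + (2·δq/q)²) = √(0.0141 + 0.0256) = 0.199, so δp = 6.6e+07.
Q = p − w + c: δQ = √(δp² + δw² + δc²) = √(4.35e+15 + 2.89e+14 + 6.24e+13) = 6.86e+07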